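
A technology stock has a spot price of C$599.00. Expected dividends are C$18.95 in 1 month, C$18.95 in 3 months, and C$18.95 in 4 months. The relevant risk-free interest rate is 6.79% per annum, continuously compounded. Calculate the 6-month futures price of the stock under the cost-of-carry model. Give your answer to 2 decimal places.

C$561.75

PV(dividends) I = 18.95·e^(−0.0679·1/12) + 18.95·e^(−0.0679·3/12) + 18.95·e^(−0.0679·4/12)
I = 18.8431 + 18.6310 + 18.5259 = 56.0000
F = (S − I)·e^(rT) = (599.00 − 56.0000) · e^(0.0679·6/12)
= 543.0000 · e^0.033950 = 543.0000 × 1.034533 = C$561.75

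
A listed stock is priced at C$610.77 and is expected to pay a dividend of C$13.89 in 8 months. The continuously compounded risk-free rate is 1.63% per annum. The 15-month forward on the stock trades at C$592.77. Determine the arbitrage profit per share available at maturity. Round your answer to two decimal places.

PV(dividends) I = 13.89·e^(−0.0163·8/12) = 13.7399
Fair forward F* = (S − I)·e^(rT) = (610.77 − 13.7399)·e^0.020375 = 597.0301 × 1.020584 = 609.3194
Market C$592.77 < fair 609.3194: forward underpriced → reverse cash-and-carry (short the stock, invest proceeds at r, pay the dividends, go long the forward).
Profit at T = |F_mkt − F*| = |592.77 − 609.3194| = C$16.55 per share

C$16.55 per share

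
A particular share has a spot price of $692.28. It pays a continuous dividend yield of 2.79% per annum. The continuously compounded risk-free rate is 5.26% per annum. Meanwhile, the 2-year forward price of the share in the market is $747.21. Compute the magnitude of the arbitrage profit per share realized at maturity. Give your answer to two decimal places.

Fair forward: F* = S·e^(carry·T), with carry = (r − q) = 0.0526 − 0.0279 = 0.0247
F* = 692.28 · e^(0.0247 × 2) = 692.28 · e^0.049400 = 692.28 × 1.050641 = $727.3378
Market $747.21 > fair $727.3378: forward overpriced → cash-and-carry (buy spot, short the forward).
At maturity, profit = |F_mkt − F*| = |747.21 − 727.3378| = $19.87 per share

$19.87 per share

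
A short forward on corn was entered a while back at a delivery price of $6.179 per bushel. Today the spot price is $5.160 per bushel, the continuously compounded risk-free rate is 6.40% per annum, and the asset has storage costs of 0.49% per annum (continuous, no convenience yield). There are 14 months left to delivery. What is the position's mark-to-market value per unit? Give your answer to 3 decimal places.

Current fair forward for the remaining 14 months: F = S·e^((r + u)·T), (r + u) = 0.0640 + 0.0049 = 0.0689
F = 5.160 · e^(0.0689 × 14/12) = 5.160 × 1.083702 = 5.5919
Value of long forward = (F − K)·e^(−rT) = (5.5919 − 6.179) · e^(−0.0640·14/12)
= -0.5871 × 0.928053 = -0.545
Short position value = −(long value) = $0.545

$0.545 per bushel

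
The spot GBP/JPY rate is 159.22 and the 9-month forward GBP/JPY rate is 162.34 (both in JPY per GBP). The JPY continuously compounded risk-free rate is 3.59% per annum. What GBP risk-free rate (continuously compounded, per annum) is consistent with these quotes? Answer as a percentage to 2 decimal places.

1.00%

F = S·e^((r_JPY − r_GBP)T) ⇒ r_GBP = r_JPY − ln(F/S)/T
ln(162.34/159.22) = 0.019406; /(9/12) = 0.025875
r_GBP = 0.0359 − 0.025875 = 0.010025
r_GBP = 1.00%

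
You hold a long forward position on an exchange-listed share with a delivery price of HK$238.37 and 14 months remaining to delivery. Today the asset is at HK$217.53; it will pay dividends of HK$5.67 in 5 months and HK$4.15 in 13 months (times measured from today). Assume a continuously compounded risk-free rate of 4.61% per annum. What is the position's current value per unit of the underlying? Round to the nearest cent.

-HK$17.87

PV(remaining dividends) I = 5.67·e^(−0.0461·5/12) + 4.15·e^(−0.0461·13/12) = 9.5100
Current forward F = (S − I)·e^(rT) = (217.53 − 9.5100)·e^(0.0461·14/12) = 208.0200 × 1.055256 = 219.5144
Value (long) = (F − K)·e^(−rT) = (219.5144 − 238.37) × 0.947637 = -17.8683
Value = -HK$17.87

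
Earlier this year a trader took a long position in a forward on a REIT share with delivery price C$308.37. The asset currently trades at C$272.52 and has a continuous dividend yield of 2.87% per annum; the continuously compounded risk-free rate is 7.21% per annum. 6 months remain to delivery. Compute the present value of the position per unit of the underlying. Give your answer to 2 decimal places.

-C$28.81

Current fair forward for the remaining 6 months: F = S·e^((r − q)·T), (r − q) = 0.0721 − 0.0287 = 0.0434
F = 272.52 · e^(0.0434 × 6/12) = 272.52 × 1.021937 = 278.4983
Value of long forward = (F − K)·e^(−rT) = (278.4983 − 308.37) · e^(−0.0721·6/12)
= -29.8717 × 0.964592 = -28.81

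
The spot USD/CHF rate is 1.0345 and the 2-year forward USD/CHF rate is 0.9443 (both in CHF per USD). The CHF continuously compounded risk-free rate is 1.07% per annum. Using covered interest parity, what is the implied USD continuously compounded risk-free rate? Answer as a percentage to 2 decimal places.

F = S·e^((r_CHF − r_USD)T) ⇒ r_USD = r_CHF − ln(F/S)/T
ln(0.9443/1.0345) = -0.091230; /(2) = -0.045615
r_USD = 0.0107 + 0.045615 = 0.056315
r_USD = 5.63%

5.63%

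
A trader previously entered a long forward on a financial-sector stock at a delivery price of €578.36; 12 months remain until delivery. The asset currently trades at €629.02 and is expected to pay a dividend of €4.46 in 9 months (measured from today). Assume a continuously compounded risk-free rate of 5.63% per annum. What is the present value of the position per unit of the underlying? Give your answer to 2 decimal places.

€78.05

PV(remaining dividends) I = 4.46·e^(−0.0563·9/12) = 4.2756
Current forward F = (S − I)·e^(rT) = (629.02 − 4.2756)·e^(0.0563·12/12) = 624.7444 × 1.057915 = 660.9265
Value (long) = (F − K)·e^(−rT) = (660.9265 − 578.36) × 0.945256 = 78.0465
Value = €78.05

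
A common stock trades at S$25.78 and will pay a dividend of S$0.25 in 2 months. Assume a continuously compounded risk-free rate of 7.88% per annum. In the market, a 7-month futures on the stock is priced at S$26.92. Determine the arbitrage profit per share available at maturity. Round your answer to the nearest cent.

S$0.19 per share

PV(dividends) I = 0.25·e^(−0.0788·2/12) = 0.2467
Fair futures F* = (S − I)·e^(rT) = (25.78 − 0.2467)·e^0.045967 = 25.5333 × 1.047040 = 26.7344
Market S$26.92 > fair 26.7344: forward overpriced → cash-and-carry (borrow at r, buy the stock and collect the dividends, short the forward).
Profit at T = |F_mkt − F*| = |26.92 − 26.7344| = S$0.19 per share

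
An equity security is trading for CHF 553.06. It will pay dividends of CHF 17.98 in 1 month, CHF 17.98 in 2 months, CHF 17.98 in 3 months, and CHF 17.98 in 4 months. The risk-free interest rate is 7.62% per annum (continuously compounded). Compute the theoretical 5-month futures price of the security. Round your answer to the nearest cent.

PV(dividends) I = 17.98·e^(−0.0762·1/12) + 17.98·e^(−0.0762·2/12) + 17.98·e^(−0.0762·3/12) + 17.98·e^(−0.0762·4/12)
I = 17.8662 + 17.7531 + 17.6407 + 17.5291 = 70.7891
F = (S − I)·e^(rT) = (553.06 − 70.7891) · e^(0.0762·5/12)
= 482.2709 · e^0.031750 = 482.2709 × 1.032259 = CHF 497.83

CHF 497.83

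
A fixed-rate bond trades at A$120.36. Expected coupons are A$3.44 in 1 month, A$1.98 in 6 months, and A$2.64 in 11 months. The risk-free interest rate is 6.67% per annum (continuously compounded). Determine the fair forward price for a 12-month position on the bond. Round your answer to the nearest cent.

A$120.30

PV(coupons) I = 3.44·e^(−0.0667·1/12) + 1.98·e^(−0.0667·6/12) + 2.64·e^(−0.0667·11/12)
I = 3.4209 + 1.9151 + 2.4834 = 7.8194
F = (S − I)·e^(rT) = (120.36 − 7.8194) · e^(0.0667·12/12)
= 112.5406 · e^0.066700 = 112.5406 × 1.068975 = A$120.30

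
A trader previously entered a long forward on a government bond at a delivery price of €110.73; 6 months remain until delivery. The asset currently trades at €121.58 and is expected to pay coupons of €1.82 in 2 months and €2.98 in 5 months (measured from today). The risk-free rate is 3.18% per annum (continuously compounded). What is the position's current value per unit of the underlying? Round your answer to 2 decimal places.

PV(remaining coupons) I = 1.82·e^(−0.0318·2/12) + 2.98·e^(−0.0318·5/12) = 4.7512
Current forward F = (S − I)·e^(rT) = (121.58 − 4.7512)·e^(0.0318·6/12) = 116.8288 × 1.016027 = 118.7012
Value (long) = (F − K)·e^(−rT) = (118.7012 − 110.73) × 0.984226 = 7.8455
Value = €7.85

€7.85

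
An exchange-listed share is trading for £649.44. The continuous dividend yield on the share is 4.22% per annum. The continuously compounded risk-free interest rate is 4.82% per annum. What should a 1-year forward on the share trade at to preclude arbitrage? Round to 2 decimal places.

F = S·e^((r − q)T) = 649.44 · e^((0.0482 − 0.0422) × 1)
= 649.44 · e^0.006000 = 649.44 × 1.006018
F = £653.35

£653.35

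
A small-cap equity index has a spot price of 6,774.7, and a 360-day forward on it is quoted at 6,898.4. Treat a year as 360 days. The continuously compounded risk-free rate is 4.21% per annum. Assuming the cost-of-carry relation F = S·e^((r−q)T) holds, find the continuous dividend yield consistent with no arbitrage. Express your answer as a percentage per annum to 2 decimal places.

From F = S·e^((r−q)T): (r − q) = ln(F/S)/T
ln(6898.4/6774.7) = ln(1.018259) = 0.018094
(r − q) = 0.018094 / (360/360) = 0.018094
q = r − ln(F/S)/T = 0.0421 − 0.018094 = 0.024006
q = 2.40%

2.40%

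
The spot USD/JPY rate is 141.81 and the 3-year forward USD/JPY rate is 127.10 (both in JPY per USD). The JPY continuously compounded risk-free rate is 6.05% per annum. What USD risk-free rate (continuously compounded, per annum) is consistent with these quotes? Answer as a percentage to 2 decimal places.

F = S·e^((r_JPY − r_USD)T) ⇒ r_USD = r_JPY − ln(F/S)/T
ln(127.10/141.81) = -0.109514; /(3) = -0.036505
r_USD = 0.0605 + 0.036505 = 0.097005
r_USD = 9.70%

9.70%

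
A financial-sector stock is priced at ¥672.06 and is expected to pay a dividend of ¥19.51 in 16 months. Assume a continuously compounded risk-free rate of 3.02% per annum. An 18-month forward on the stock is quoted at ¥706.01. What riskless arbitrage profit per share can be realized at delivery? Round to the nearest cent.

PV(dividends) I = 19.51·e^(−0.0302·16/12) = 18.7400
Fair forward F* = (S − I)·e^(rT) = (672.06 − 18.7400)·e^0.045300 = 653.3200 × 1.046342 = 683.5962
Market ¥706.01 > fair 683.5962: forward overpriced → cash-and-carry (borrow at r, buy the stock and collect the dividends, short the forward).
Profit at T = |F_mkt − F*| = |706.01 − 683.5962| = ¥22.41 per share

¥22.41 per share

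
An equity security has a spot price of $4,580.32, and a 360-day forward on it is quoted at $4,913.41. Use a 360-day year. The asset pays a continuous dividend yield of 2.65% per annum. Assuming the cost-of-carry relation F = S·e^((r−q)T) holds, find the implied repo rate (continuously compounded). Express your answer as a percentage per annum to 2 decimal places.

From F = S·e^((r−q)T): (r − q) = ln(F/S)/T
ln(4913.41/4580.32) = ln(1.072722) = 0.070199
(r − q) = 0.070199 / (360/360) = 0.070199
r = ln(F/S)/T + q = 0.070199 + 0.0265 = 0.096699
r = 9.67%

9.67%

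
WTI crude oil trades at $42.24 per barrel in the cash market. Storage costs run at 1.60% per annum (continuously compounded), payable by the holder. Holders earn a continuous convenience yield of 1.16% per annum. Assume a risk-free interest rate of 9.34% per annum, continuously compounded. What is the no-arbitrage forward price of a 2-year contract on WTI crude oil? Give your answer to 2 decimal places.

$51.37 per barrel

Net carry = r + u − y = 0.0934 + 0.0160 − 0.0116 = 0.0978
F = S·e^((r+u−y)T) = 42.24 · e^(0.0978 × 2) = 42.24 · e^0.195600
= 42.24 × 1.216040 = $51.37 per barrel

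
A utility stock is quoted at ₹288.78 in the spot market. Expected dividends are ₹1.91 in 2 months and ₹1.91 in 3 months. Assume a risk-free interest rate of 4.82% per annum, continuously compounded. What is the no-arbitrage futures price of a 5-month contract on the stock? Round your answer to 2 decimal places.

₹290.78

PV(dividends) I = 1.91·e^(−0.0482·2/12) + 1.91·e^(−0.0482·3/12)
I = 1.8947 + 1.8871 = 3.7818
F = (S − I)·e^(rT) = (288.78 − 3.7818) · e^(0.0482·5/12)
= 284.9982 · e^0.020083 = 284.9982 × 1.020286 = ₹290.78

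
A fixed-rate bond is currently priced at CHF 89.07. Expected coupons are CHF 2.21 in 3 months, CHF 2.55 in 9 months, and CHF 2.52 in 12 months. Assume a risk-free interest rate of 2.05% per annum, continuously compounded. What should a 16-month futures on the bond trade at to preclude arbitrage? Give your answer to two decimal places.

PV(coupons) I = 2.21·e^(−0.0205·3/12) + 2.55·e^(−0.0205·9/12) + 2.52·e^(−0.0205·12/12)
I = 2.1987 + 2.5111 + 2.4689 = 7.1787
F = (S − I)·e^(rT) = (89.07 − 7.1787) · e^(0.0205·16/12)
= 81.8913 · e^0.027333 = 81.8913 × 1.027710 = CHF 84.16

CHF 84.16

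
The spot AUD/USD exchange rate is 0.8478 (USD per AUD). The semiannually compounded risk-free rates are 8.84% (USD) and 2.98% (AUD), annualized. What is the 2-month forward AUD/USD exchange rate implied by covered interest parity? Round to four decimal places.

0.8559

By covered interest parity, F = S · (1+r_USD/2)^(2T) / (1+r_AUD/2)^(2T)
= 0.8478 × 1.014521 / 1.004942 = 0.8478 × 1.009532
F = 0.8559 USD per AUD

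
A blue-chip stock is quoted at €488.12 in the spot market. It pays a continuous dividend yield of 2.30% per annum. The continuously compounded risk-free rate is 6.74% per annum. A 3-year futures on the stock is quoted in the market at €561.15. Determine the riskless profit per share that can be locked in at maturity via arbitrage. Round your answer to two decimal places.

€3.48 per share

Fair futures: F* = S·e^(carry·T), with carry = (r − q) = 0.0674 − 0.0230 = 0.0444
F* = 488.12 · e^(0.0444 × 3) = 488.12 · e^0.133200 = 488.12 × 1.142478 = €557.6664
Market €561.15 > fair €557.6664: forward overpriced → cash-and-carry (buy spot, short the forward).
At maturity, profit = |F_mkt − F*| = |561.15 − 557.6664| = €3.48 per share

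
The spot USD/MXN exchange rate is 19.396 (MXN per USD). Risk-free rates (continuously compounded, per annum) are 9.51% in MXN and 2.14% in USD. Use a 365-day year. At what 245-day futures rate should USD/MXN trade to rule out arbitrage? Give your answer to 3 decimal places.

F = S·e^((r_MXN − r_USD)T) = 19.396 · e^((0.0951 − 0.0214) × 245/365)
= 19.396 · e^0.049470 = 19.396 × 1.050714
F = 20.380 MXN per USD

20.380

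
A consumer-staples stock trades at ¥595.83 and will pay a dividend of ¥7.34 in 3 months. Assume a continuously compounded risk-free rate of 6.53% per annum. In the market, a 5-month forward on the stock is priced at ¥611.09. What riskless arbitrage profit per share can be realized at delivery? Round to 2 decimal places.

¥6.25 per share

PV(dividends) I = 7.34·e^(−0.0653·3/12) = 7.2211
Fair forward F* = (S − I)·e^(rT) = (595.83 − 7.2211)·e^0.027208 = 588.6089 × 1.027582 = 604.8439
Market ¥611.09 > fair 604.8439: forward overpriced → cash-and-carry (borrow at r, buy the stock and collect the dividends, short the forward).
Profit at T = |F_mkt − F*| = |611.09 − 604.8439| = ¥6.25 per share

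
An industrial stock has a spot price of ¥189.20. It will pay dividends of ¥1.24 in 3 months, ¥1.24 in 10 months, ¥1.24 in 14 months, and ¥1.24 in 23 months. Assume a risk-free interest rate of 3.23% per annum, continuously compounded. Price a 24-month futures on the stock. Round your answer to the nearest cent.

PV(dividends) I = 1.24·e^(−0.0323·3/12) + 1.24·e^(−0.0323·10/12) + 1.24·e^(−0.0323·14/12) + 1.24·e^(−0.0323·23/12)
I = 1.2300 + 1.2071 + 1.1941 + 1.1656 = 4.7968
F = (S − I)·e^(rT) = (189.20 − 4.7968) · e^(0.0323·24/12)
= 184.4032 · e^0.064600 = 184.4032 × 1.066732 = ¥196.71

¥196.71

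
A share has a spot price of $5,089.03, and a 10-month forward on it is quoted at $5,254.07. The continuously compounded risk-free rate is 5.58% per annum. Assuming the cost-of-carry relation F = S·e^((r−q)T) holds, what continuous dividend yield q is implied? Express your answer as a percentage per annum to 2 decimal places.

1.75%

From F = S·e^((r−q)T): (r − q) = ln(F/S)/T
ln(5254.07/5089.03) = ln(1.032431) = 0.031916
(r − q) = 0.031916 / (10/12) = 0.038299
q = r − ln(F/S)/T = 0.0558 − 0.038299 = 0.017501
q = 1.75%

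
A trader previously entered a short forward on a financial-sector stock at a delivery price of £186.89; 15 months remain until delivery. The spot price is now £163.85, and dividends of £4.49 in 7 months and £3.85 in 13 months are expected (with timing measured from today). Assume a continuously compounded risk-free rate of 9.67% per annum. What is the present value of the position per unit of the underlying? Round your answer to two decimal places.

PV(remaining dividends) I = 4.49·e^(−0.0967·7/12) + 3.85·e^(−0.0967·13/12) = 7.7108
Current forward F = (S − I)·e^(rT) = (163.85 − 7.7108)·e^(0.0967·15/12) = 156.1392 × 1.128484 = 176.2006
Value (long) = (F − K)·e^(−rT) = (176.2006 − 186.89) × 0.886145 = -9.4724
Short position value = −(long value) = £9.47

£9.47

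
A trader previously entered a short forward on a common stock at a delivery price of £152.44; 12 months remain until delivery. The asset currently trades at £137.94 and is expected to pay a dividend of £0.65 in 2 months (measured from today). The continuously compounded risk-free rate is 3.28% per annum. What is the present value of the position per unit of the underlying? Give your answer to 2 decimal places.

£10.23

PV(remaining dividends) I = 0.65·e^(−0.0328·2/12) = 0.6465
Current forward F = (S − I)·e^(rT) = (137.94 − 0.6465)·e^(0.0328·12/12) = 137.2935 × 1.033344 = 141.8714
Value (long) = (F − K)·e^(−rT) = (141.8714 − 152.44) × 0.967732 = -10.2276
Short position value = −(long value) = £10.23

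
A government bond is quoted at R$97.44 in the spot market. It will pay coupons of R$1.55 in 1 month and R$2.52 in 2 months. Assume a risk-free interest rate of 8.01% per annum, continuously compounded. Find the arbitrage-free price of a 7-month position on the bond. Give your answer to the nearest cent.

PV(coupons) I = 1.55·e^(−0.0801·1/12) + 2.52·e^(−0.0801·2/12)
I = 1.5397 + 2.4866 = 4.0263
F = (S − I)·e^(rT) = (97.44 − 4.0263) · e^(0.0801·7/12)
= 93.4137 · e^0.046725 = 93.4137 × 1.047834 = R$97.88

R$97.88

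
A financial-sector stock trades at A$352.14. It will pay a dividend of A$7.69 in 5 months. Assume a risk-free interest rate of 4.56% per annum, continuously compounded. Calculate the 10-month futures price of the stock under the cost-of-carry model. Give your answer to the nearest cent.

A$357.94

PV(dividends) I = 7.69·e^(−0.0456·5/12)
I = 7.5453
F = (S − I)·e^(rT) = (352.14 − 7.5453) · e^(0.0456·10/12)
= 344.5947 · e^0.038000 = 344.5947 × 1.038731 = A$357.94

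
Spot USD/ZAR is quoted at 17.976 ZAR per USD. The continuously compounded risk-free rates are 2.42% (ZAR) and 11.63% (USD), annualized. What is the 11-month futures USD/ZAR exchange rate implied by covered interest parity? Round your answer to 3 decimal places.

16.521

F = S·e^((r_ZAR − r_USD)T) = 17.976 · e^((0.0242 − 0.1163) × 11/12)
= 17.976 · e^-0.084425 = 17.976 × 0.919041
F = 16.521 ZAR per USD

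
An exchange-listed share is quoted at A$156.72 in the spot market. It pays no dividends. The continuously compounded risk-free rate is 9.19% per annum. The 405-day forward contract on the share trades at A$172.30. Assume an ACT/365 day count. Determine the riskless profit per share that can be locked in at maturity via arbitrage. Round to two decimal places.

Fair forward: F* = S·e^(carry·T), with carry = r = 0.0919
F* = 156.72 · e^(0.0919 × 405/365) = 156.72 · e^0.101971 = 156.72 × 1.107351 = A$173.5440
Market A$172.30 < fair A$173.5440: forward underpriced → reverse cash-and-carry (short spot, go long the forward).
At maturity, profit = |F_mkt − F*| = |172.30 − 173.5440| = A$1.24 per share

A$1.24 per share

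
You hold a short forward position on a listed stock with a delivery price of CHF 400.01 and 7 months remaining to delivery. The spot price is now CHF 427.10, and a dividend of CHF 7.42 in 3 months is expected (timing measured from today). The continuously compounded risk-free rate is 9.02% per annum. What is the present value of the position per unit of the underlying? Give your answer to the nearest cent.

-CHF 40.34

PV(remaining dividends) I = 7.42·e^(−0.0902·3/12) = 7.2546
Current forward F = (S − I)·e^(rT) = (427.10 − 7.2546)·e^(0.0902·7/12) = 419.8454 × 1.054026 = 442.5280
Value (long) = (F − K)·e^(−rT) = (442.5280 − 400.01) × 0.948744 = 40.3387
Short position value = −(long value) = -CHF 40.34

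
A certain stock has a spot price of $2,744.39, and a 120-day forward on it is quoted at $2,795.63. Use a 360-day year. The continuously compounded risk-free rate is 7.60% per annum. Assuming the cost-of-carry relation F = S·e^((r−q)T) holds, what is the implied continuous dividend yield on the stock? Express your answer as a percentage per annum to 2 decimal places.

From F = S·e^((r−q)T): (r − q) = ln(F/S)/T
ln(2795.63/2744.39) = ln(1.018671) = 0.018499
(r − q) = 0.018499 / (120/360) = 0.055497
q = r − ln(F/S)/T = 0.0760 − 0.055497 = 0.020503
q = 2.05%

2.05%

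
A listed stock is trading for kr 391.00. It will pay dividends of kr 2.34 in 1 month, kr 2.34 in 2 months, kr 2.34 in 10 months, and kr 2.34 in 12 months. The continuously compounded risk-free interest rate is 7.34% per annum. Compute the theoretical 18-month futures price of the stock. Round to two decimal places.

kr 426.45

PV(dividends) I = 2.34·e^(−0.0734·1/12) + 2.34·e^(−0.0734·2/12) + 2.34·e^(−0.0734·10/12) + 2.34·e^(−0.0734·12/12)
I = 2.3257 + 2.3115 + 2.2012 + 2.1744 = 9.0128
F = (S − I)·e^(rT) = (391.00 − 9.0128) · e^(0.0734·18/12)
= 381.9872 · e^0.110100 = 381.9872 × 1.116390 = kr 426.45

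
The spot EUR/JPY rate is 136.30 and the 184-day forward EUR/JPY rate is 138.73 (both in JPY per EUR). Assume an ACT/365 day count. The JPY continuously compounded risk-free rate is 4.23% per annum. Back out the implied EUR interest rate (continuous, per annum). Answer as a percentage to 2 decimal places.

0.72%

F = S·e^((r_JPY − r_EUR)T) ⇒ r_EUR = r_JPY − ln(F/S)/T
ln(138.73/136.30) = 0.017671; /(184/365) = 0.035054
r_EUR = 0.0423 − 0.035054 = 0.007246
r_EUR = 0.72%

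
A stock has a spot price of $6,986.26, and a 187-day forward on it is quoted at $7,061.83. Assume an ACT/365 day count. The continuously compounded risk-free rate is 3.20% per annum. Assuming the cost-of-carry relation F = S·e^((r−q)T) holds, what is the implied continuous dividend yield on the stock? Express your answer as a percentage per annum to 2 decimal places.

1.10%

From F = S·e^((r−q)T): (r − q) = ln(F/S)/T
ln(7061.83/6986.26) = ln(1.010817) = 0.010759
(r − q) = 0.010759 / (187/365) = 0.021000
q = r − ln(F/S)/T = 0.0320 − 0.021000 = 0.011000
q = 1.10%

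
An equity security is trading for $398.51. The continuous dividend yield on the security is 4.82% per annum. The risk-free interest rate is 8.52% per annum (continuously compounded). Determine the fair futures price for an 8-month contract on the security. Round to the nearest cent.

$408.46

F = S·e^((r − q)T) = 398.51 · e^((0.0852 − 0.0482) × 8/12)
= 398.51 · e^0.024667 = 398.51 × 1.024974
F = $408.46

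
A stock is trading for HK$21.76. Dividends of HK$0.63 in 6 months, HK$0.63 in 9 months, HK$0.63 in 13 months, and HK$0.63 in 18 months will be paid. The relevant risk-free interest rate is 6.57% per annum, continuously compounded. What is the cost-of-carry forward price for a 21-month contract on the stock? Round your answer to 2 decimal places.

HK$21.76

PV(dividends) I = 0.63·e^(−0.0657·6/12) + 0.63·e^(−0.0657·9/12) + 0.63·e^(−0.0657·13/12) + 0.63·e^(−0.0657·18/12)
I = 0.6096 + 0.5997 + 0.5867 + 0.5709 = 2.3669
F = (S − I)·e^(rT) = (21.76 − 2.3669) · e^(0.0657·21/12)
= 19.3931 · e^0.114975 = 19.3931 × 1.121845 = HK$21.76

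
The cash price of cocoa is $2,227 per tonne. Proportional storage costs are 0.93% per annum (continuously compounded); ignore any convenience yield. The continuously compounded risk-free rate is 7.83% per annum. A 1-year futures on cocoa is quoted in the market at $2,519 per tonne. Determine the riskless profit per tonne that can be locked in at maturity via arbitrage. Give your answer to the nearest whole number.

Fair futures: F* = S·e^(carry·T), with carry = (r + u) = 0.0783 + 0.0093 = 0.0876
F* = 2227 · e^(0.0876 × 1) = 2227 · e^0.087600 = 2227 × 1.091551 = $2430.8841
Market $2519 > fair $2430.8841: forward overpriced → cash-and-carry (buy spot, short the forward).
At maturity, profit = |F_mkt − F*| = |2519 − 2430.8841| = $88 per tonne

$88 per tonne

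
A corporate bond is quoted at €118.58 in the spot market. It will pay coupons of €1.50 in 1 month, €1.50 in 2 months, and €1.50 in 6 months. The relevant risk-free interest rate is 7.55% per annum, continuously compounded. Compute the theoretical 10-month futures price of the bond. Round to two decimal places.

PV(coupons) I = 1.50·e^(−0.0755·1/12) + 1.50·e^(−0.0755·2/12) + 1.50·e^(−0.0755·6/12)
I = 1.4906 + 1.4812 + 1.4444 = 4.4162
F = (S − I)·e^(rT) = (118.58 − 4.4162) · e^(0.0755·10/12)
= 114.1638 · e^0.062917 = 114.1638 × 1.064938 = €121.58

€121.58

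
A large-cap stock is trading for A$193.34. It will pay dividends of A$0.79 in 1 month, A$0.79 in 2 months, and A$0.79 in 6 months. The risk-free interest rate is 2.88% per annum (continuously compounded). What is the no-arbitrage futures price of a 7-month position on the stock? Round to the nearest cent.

PV(dividends) I = 0.79·e^(−0.0288·1/12) + 0.79·e^(−0.0288·2/12) + 0.79·e^(−0.0288·6/12)
I = 0.7881 + 0.7862 + 0.7787 = 2.3530
F = (S − I)·e^(rT) = (193.34 − 2.3530) · e^(0.0288·7/12)
= 190.9870 · e^0.016800 = 190.9870 × 1.016942 = A$194.22

A$194.22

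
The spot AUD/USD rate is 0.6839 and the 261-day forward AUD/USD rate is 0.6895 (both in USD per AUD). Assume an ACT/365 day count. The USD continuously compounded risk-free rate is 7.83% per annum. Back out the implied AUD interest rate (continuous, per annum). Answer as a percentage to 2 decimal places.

6.69%

F = S·e^((r_USD − r_AUD)T) ⇒ r_AUD = r_USD − ln(F/S)/T
ln(0.6895/0.6839) = 0.008155; /(261/365) = 0.011405
r_AUD = 0.0783 − 0.011405 = 0.066895
r_AUD = 6.69%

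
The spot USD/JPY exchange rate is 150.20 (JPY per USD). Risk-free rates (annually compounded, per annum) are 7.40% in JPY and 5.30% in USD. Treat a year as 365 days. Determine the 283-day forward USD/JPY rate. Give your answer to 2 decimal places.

152.52

By covered interest parity, F = S · (1+r_JPY)^T / (1+r_USD)^T
= 150.20 × 1.056912 / 1.040854 = 150.20 × 1.015428
F = 152.52 JPY per USD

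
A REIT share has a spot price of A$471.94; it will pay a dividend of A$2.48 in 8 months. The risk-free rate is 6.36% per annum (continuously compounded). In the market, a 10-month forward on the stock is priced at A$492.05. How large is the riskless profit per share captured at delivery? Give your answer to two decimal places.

A$3.07 per share

PV(dividends) I = 2.48·e^(−0.0636·8/12) = 2.3770
Fair forward F* = (S − I)·e^(rT) = (471.94 − 2.3770)·e^0.053000 = 469.5630 × 1.054430 = 495.1213
Market A$492.05 < fair 495.1213: forward underpriced → reverse cash-and-carry (short the stock, invest proceeds at r, pay the dividends, go long the forward).
Profit at T = |F_mkt − F*| = |492.05 − 495.1213| = A$3.07 per share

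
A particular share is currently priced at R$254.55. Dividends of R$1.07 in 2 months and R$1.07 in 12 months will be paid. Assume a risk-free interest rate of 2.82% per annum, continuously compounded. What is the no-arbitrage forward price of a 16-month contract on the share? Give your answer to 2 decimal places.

PV(dividends) I = 1.07·e^(−0.0282·2/12) + 1.07·e^(−0.0282·12/12)
I = 1.0650 + 1.0402 = 2.1052
F = (S − I)·e^(rT) = (254.55 − 2.1052) · e^(0.0282·16/12)
= 252.4448 · e^0.037600 = 252.4448 × 1.038316 = R$262.12

R$262.12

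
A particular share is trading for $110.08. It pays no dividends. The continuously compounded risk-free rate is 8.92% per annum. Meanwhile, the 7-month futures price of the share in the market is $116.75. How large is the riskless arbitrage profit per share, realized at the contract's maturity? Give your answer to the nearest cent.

$0.79 per share

Fair futures: F* = S·e^(carry·T), with carry = r = 0.0892
F* = 110.08 · e^(0.0892 × 7/12) = 110.08 · e^0.052033 = 110.08 × 1.053411 = $115.9595
Market $116.75 > fair $115.9595: forward overpriced → cash-and-carry (buy spot, short the forward).
At maturity, profit = |F_mkt − F*| = |116.75 − 115.9595| = $0.79 per share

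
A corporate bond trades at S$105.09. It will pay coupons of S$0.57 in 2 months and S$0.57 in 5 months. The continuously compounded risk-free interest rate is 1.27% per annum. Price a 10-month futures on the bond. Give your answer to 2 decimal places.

PV(coupons) I = 0.57·e^(−0.0127·2/12) + 0.57·e^(−0.0127·5/12)
I = 0.5688 + 0.5670 = 1.1358
F = (S − I)·e^(rT) = (105.09 − 1.1358) · e^(0.0127·10/12)
= 103.9542 · e^0.010583 = 103.9542 × 1.010639 = S$105.06

S$105.06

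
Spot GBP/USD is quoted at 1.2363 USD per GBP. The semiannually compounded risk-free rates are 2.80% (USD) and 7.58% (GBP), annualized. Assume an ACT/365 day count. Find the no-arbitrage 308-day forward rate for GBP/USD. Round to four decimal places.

By covered interest parity, F = S · (1+r_USD/2)^(2T) / (1+r_GBP/2)^(2T)
= 1.2363 × 1.023741 / 1.064793 = 1.2363 × 0.961446
F = 1.1886 USD per GBP

1.1886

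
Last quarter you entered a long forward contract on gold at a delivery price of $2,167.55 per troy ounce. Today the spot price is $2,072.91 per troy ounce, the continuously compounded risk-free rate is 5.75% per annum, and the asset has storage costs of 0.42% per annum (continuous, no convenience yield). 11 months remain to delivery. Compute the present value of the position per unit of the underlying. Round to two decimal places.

Current fair forward for the remaining 11 months: F = S·e^((r + u)·T), (r + u) = 0.0575 + 0.0042 = 0.0617
F = 2072.91 · e^(0.0617 × 11/12) = 2072.91 × 1.05818834 = 2193.5292
Value of long forward = (F − K)·e^(−rT) = (2193.5292 − 2167.55) · e^(−0.0575·11/12)
= 25.9792 × 0.94865666 = 24.65

$24.65 per troy ounce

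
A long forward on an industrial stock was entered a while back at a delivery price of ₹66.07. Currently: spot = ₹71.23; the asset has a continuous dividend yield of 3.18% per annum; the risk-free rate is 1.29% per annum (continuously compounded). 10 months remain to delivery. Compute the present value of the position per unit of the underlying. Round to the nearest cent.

₹4.00

Current fair forward for the remaining 10 months: F = S·e^((r − q)·T), (r − q) = 0.0129 − 0.0318 = -0.0189
F = 71.23 · e^(-0.0189 × 10/12) = 71.23 × 0.984373 = 70.1169
Value of long forward = (F − K)·e^(−rT) = (70.1169 − 66.07) · e^(−0.0129·10/12)
= 4.0469 × 0.989308 = 4.00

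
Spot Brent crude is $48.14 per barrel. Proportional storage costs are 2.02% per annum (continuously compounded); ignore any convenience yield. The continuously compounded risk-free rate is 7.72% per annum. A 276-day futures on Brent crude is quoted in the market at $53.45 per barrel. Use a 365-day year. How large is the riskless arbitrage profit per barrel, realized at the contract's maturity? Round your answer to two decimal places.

$1.63 per barrel

Fair futures: F* = S·e^(carry·T), with carry = (r + u) = 0.0772 + 0.0202 = 0.0974
F* = 48.14 · e^(0.0974 × 276/365) = 48.14 · e^0.073650 = 48.14 × 1.076430 = $51.8193
Market $53.45 > fair $51.8193: forward overpriced → cash-and-carry (buy spot, short the forward).
At maturity, profit = |F_mkt − F*| = |53.45 − 51.8193| = $1.63 per barrel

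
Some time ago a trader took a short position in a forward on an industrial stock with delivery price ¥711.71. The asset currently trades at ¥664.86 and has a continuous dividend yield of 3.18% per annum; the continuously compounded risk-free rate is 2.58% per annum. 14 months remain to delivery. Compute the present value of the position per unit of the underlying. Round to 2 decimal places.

Current fair forward for the remaining 14 months: F = S·e^((r − q)·T), (r − q) = 0.0258 − 0.0318 = -0.0060
F = 664.86 · e^(-0.0060 × 14/12) = 664.86 × 0.993024 = 660.2219
Value of long forward = (F − K)·e^(−rT) = (660.2219 − 711.71) · e^(−0.0258·14/12)
= -51.4881 × 0.970348 = -49.96
Short position value = −(long value) = ¥49.96

¥49.96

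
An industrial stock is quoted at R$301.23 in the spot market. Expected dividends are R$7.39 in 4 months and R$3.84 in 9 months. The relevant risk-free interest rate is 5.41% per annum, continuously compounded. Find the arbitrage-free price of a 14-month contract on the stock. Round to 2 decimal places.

PV(dividends) I = 7.39·e^(−0.0541·4/12) + 3.84·e^(−0.0541·9/12)
I = 7.2579 + 3.6873 = 10.9452
F = (S − I)·e^(rT) = (301.23 − 10.9452) · e^(0.0541·14/12)
= 290.2848 · e^0.063117 = 290.2848 × 1.065151 = R$309.20

R$309.20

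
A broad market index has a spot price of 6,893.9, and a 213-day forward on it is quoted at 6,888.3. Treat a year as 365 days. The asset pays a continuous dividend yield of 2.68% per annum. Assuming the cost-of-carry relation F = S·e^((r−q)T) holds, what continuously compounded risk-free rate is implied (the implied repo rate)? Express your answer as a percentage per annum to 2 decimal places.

From F = S·e^((r−q)T): (r − q) = ln(F/S)/T
ln(6888.3/6893.9) = ln(0.999188) = -0.000812
(r − q) = -0.000812 / (213/365) = -0.001391
r = ln(F/S)/T + q = -0.001391 + 0.0268 = 0.025409
r = 2.54%

2.54%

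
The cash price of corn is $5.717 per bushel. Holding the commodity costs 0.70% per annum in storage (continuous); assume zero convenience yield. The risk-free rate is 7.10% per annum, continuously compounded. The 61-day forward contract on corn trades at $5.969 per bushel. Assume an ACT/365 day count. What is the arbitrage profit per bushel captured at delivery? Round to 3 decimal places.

$0.177 per bushel

Fair forward: F* = S·e^(carry·T), with carry = (r + u) = 0.0710 + 0.0070 = 0.0780
F* = 5.717 · e^(0.0780 × 61/365) = 5.717 · e^0.013036 = 5.717 × 1.013121 = $5.7920
Market $5.969 > fair $5.7920: forward overpriced → cash-and-carry (buy spot, short the forward).
At maturity, profit = |F_mkt − F*| = |5.969 − 5.7920| = $0.177 per bushel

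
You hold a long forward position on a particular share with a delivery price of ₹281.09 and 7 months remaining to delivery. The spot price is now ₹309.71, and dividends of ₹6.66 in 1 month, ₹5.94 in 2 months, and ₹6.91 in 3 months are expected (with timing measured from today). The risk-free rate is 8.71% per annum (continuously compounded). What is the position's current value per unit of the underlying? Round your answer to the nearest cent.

PV(remaining dividends) I = 6.66·e^(−0.0871·1/12) + 5.94·e^(−0.0871·2/12) + 6.91·e^(−0.0871·3/12) = 19.2274
Current forward F = (S − I)·e^(rT) = (309.71 − 19.2274)·e^(0.0871·7/12) = 290.4826 × 1.052121 = 305.6228
Value (long) = (F − K)·e^(−rT) = (305.6228 − 281.09) × 0.950461 = 23.3175
Value = ₹23.32

₹23.32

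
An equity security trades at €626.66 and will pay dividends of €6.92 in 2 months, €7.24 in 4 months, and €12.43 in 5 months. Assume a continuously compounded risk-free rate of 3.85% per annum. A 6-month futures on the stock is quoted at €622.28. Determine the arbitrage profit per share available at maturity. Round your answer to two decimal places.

PV(dividends) I = 6.92·e^(−0.0385·2/12) + 7.24·e^(−0.0385·4/12) + 12.43·e^(−0.0385·5/12) = 26.2556
Fair futures F* = (S − I)·e^(rT) = (626.66 − 26.2556)·e^0.019250 = 600.4044 × 1.019436 = 612.0739
Market €622.28 > fair 612.0739: forward overpriced → cash-and-carry (borrow at r, buy the stock and collect the dividends, short the forward).
Profit at T = |F_mkt − F*| = |622.28 − 612.0739| = €10.21 per share

€10.21 per share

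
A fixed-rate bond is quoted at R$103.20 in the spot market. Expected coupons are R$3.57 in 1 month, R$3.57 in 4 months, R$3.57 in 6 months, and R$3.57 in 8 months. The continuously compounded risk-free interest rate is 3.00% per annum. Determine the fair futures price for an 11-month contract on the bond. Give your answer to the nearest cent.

R$91.57

PV(coupons) I = 3.57·e^(−0.0300·1/12) + 3.57·e^(−0.0300·4/12) + 3.57·e^(−0.0300·6/12) + 3.57·e^(−0.0300·8/12)
I = 3.5611 + 3.5345 + 3.5168 + 3.4993 = 14.1117
F = (S − I)·e^(rT) = (103.20 − 14.1117) · e^(0.0300·11/12)
= 89.0883 · e^0.027500 = 89.0883 × 1.027882 = R$91.57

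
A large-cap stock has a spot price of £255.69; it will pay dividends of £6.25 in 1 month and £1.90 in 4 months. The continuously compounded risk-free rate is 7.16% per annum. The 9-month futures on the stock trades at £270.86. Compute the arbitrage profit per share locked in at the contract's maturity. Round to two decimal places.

PV(dividends) I = 6.25·e^(−0.0716·1/12) + 1.90·e^(−0.0716·4/12) = 8.0680
Fair futures F* = (S − I)·e^(rT) = (255.69 − 8.0680)·e^0.053700 = 247.6220 × 1.055168 = 261.2828
Market £270.86 > fair 261.2828: forward overpriced → cash-and-carry (borrow at r, buy the stock and collect the dividends, short the forward).
Profit at T = |F_mkt − F*| = |270.86 − 261.2828| = £9.58 per share

£9.58 per share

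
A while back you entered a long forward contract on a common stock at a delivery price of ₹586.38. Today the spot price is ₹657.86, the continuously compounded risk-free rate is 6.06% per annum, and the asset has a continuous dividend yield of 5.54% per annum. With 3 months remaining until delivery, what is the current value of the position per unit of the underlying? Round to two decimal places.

₹71.25

Current fair forward for the remaining 3 months: F = S·e^((r − q)·T), (r − q) = 0.0606 − 0.0554 = 0.0052
F = 657.86 · e^(0.0052 × 3/12) = 657.86 × 1.001301 = 658.7159
Value of long forward = (F − K)·e^(−rT) = (658.7159 − 586.38) · e^(−0.0606·3/12)
= 72.3359 × 0.984964 = 71.25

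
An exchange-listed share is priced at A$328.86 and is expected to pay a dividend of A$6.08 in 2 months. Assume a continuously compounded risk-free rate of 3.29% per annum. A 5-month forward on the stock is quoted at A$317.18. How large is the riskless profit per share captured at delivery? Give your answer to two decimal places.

A$10.09 per share

PV(dividends) I = 6.08·e^(−0.0329·2/12) = 6.0468
Fair forward F* = (S − I)·e^(rT) = (328.86 − 6.0468)·e^0.013708 = 322.8132 × 1.013802 = 327.2687
Market A$317.18 < fair 327.2687: forward underpriced → reverse cash-and-carry (short the stock, invest proceeds at r, pay the dividends, go long the forward).
Profit at T = |F_mkt − F*| = |317.18 − 327.2687| = A$10.09 per share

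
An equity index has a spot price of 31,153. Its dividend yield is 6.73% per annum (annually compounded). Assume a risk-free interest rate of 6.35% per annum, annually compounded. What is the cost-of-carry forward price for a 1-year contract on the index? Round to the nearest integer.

31,042

F = S · (1+r)^T / (1+q)^T
= 31153 × 1.063500 / 1.067300 = 31153 × 0.996440
F = 31,042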